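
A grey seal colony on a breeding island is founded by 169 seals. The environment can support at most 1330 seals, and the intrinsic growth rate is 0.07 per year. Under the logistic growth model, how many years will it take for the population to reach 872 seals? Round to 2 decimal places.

A = (K − N₀)/N₀ = (1330 − 169)/169 = 6.8698.
Solve 1330/(1 + 6.8698·e^(−0.07t)) = 872: 1 + 6.8698·e^(−0.07t) = 1.5252, so e^(−0.07t) = 0.0764546.
−0.07·t = ln(0.0764546) = -2.5711, so t = 2.5711/0.07 = 36.729.

36.73 years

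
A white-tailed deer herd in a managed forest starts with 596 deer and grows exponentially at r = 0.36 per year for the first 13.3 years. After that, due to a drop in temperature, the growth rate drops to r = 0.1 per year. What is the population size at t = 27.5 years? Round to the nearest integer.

296037 deer

Phase 1: N(13.3) = 596·e^(0.36×13.3) = 596·e^4.788 = 71556.4.
Phase 2 runs for 27.5 − 13.3 = 14.2 years at r = 0.1.
N(27.5) = 71556.4·e^(0.1×14.2) = 71556.4·e^1.42 = 296037.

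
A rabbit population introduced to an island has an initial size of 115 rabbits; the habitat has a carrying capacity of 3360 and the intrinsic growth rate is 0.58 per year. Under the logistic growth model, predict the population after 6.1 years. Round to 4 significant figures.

A = (K − N₀)/N₀ = (3360 − 115)/115 = 28.217.
N(t) = K/(1 + A·e^(−rt)) = 3360/(1 + 28.217×e^(−0.58×6.1)).
e^(−3.538) = 0.029071; denominator = 1 + 28.217×0.029071 = 1.8203.
N = 3360/1.8203 = 1845.83.

1846 rabbits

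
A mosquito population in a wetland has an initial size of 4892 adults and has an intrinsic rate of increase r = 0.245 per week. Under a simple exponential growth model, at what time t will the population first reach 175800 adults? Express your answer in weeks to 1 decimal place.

14.6 weeks

Set N₀·e^(rt) = 175800: e^(0.245·t) = 175800/4892 = 35.936.
0.245·t = ln(35.936) = 3.5817, so t = 3.5817/0.245 = 14.619.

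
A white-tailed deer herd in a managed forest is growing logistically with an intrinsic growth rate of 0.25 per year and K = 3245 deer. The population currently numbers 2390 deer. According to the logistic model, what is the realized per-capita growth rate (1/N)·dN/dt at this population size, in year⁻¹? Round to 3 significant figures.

(1/N)·dN/dt = r(1 − N/K) = 0.25 × (1 − 2390/3245).
= 0.25 × 0.26348 = 0.065871.

0.0659 per year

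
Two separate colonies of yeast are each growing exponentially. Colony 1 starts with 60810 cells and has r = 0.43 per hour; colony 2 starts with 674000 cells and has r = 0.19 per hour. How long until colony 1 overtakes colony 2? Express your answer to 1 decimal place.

10.0 hours

Set 60810·e^(0.43t) = 674000·e^(0.19t).
e^((0.43 − 0.19)t) = 674000/60810 → e^(0.24·t) = 11.084.
0.24·t = ln(11.084) = 2.4055, so t = 2.4055/0.24 = 10.023.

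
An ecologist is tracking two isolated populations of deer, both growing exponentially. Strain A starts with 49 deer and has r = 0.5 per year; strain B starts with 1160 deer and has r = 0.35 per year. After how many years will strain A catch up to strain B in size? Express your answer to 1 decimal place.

21.1 years

Set 49·e^(0.5t) = 1160·e^(0.35t).
e^((0.5 − 0.35)t) = 1160/49 → e^(0.15·t) = 23.673.
0.15·t = ln(23.673) = 3.1644, so t = 3.1644/0.15 = 21.096.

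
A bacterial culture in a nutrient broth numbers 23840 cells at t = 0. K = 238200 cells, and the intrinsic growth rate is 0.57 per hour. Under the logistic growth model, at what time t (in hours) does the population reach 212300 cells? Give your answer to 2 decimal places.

A = (K − N₀)/N₀ = (238200 − 23840)/23840 = 8.9916.
Solve 238200/(1 + 8.9916·e^(−0.57t)) = 212300: 1 + 8.9916·e^(−0.57t) = 1.122, so e^(−0.57t) = 0.0135679.
−0.57·t = ln(0.0135679) = -4.3, so t = 4.3/0.57 = 7.5439.

7.54 hours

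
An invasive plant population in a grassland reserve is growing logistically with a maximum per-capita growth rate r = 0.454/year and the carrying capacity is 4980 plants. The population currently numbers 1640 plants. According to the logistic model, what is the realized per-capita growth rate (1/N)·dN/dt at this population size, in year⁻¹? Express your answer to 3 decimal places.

(1/N)·dN/dt = r(1 − N/K) = 0.454 × (1 − 1640/4980).
= 0.454 × 0.67068 = 0.30449.

0.304 per year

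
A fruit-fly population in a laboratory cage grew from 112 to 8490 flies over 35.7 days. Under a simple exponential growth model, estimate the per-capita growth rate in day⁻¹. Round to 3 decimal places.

0.121 per day

From N(t) = N₀·e^(rt): e^(r·35.7) = 8490/112 = 75.804.
r·35.7 = ln(75.804) = 4.3281, so r = 4.3281/35.7 = 0.12124.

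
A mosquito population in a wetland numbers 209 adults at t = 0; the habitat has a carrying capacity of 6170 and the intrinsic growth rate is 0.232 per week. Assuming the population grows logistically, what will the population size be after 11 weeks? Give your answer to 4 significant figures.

1915 adults

A = (K − N₀)/N₀ = (6170 − 209)/209 = 28.522.
N(t) = K/(1 + A·e^(−rt)) = 6170/(1 + 28.522×e^(−0.232×11)).
e^(−2.552) = 0.077926; denominator = 1 + 28.522×0.077926 = 3.2226.
N = 6170/3.2226 = 1914.63.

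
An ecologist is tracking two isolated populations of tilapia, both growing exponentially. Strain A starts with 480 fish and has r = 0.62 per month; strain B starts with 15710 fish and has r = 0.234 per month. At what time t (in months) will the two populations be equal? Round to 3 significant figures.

Set 480·e^(0.62t) = 15710·e^(0.234t).
e^((0.62 − 0.234)t) = 15710/480 → e^(0.386·t) = 32.729.
0.386·t = ln(32.729) = 3.4883, so t = 3.4883/0.386 = 9.037.

9.04 months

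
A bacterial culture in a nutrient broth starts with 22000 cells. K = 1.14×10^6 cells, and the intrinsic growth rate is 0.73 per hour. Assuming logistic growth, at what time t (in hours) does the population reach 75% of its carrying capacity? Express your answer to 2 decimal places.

A = (K − N₀)/N₀ = (1.14×10^6 − 22000)/22000 = 50.818.
Solve 1.14×10^6/(1 + 50.818·e^(−0.73t)) = 855000: 1 + 50.818·e^(−0.73t) = 1.3333, so e^(−0.73t) = 0.00655933.
−0.73·t = ln(0.00655933) = -5.0269, so t = 5.0269/0.73 = 6.8861.

6.89 hours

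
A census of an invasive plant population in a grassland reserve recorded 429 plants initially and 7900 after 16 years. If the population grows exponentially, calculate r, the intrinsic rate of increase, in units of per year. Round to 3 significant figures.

From N(t) = N₀·e^(rt): e^(r·16) = 7900/429 = 18.415.
r·16 = ln(18.415) = 2.9132, so r = 2.9132/16 = 0.18207.

0.182 per year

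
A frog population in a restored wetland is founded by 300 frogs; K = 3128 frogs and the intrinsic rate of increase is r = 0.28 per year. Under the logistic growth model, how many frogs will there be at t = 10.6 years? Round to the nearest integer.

2107 frogs

A = (K − N₀)/N₀ = (3128 − 300)/300 = 9.4267.
N(t) = K/(1 + A·e^(−rt)) = 3128/(1 + 9.4267×e^(−0.28×10.6)).
e^(−2.968) = 0.051406; denominator = 1 + 9.4267×0.051406 = 1.4846.
N = 3128/1.4846 = 2106.98.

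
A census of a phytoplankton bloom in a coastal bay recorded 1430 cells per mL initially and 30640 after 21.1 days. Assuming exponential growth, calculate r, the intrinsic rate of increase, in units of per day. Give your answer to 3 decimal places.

From N(t) = N₀·e^(rt): e^(r·21.1) = 30640/1430 = 21.427.
r·21.1 = ln(21.427) = 3.0646, so r = 3.0646/21.1 = 0.14524.

0.145 per day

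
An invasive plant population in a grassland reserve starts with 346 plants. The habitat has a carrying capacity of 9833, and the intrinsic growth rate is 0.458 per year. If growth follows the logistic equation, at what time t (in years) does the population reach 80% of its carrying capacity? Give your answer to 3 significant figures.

A = (K − N₀)/N₀ = (9833 − 346)/346 = 27.419.
Solve 9833/(1 + 27.419·e^(−0.458t)) = 7866.4: 1 + 27.419·e^(−0.458t) = 1.25, so e^(−0.458t) = 0.00911774.
−0.458·t = ln(0.00911774) = -4.6975, so t = 4.6975/0.458 = 10.257.

10.3 years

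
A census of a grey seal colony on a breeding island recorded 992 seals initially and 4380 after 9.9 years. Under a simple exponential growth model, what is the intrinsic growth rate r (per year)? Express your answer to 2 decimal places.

From N(t) = N₀·e^(rt): e^(r·9.9) = 4380/992 = 4.4153.
r·9.9 = ln(4.4153) = 1.4851, so r = 1.4851/9.9 = 0.15001.

0.15 per year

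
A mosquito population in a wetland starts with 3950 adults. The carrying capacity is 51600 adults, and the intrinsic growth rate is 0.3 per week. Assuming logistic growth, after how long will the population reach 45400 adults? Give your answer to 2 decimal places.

A = (K − N₀)/N₀ = (51600 − 3950)/3950 = 12.063.
Solve 51600/(1 + 12.063·e^(−0.3t)) = 45400: 1 + 12.063·e^(−0.3t) = 1.1366, so e^(−0.3t) = 0.0113206.
−0.3·t = ln(0.0113206) = -4.4811, so t = 4.4811/0.3 = 14.937.

14.94 weeks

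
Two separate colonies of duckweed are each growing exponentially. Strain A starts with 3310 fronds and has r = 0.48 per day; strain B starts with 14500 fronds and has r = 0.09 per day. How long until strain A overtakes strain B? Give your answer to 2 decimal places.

3.79 days

Set 3310·e^(0.48t) = 14500·e^(0.09t).
e^((0.48 − 0.09)t) = 14500/3310 → e^(0.39·t) = 4.3807.
0.39·t = ln(4.3807) = 1.4772, so t = 1.4772/0.39 = 3.7877.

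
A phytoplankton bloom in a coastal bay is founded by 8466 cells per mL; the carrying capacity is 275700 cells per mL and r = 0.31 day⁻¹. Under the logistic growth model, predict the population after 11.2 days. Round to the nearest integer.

139224 cells per mL

A = (K − N₀)/N₀ = (275700 − 8466)/8466 = 31.566.
N(t) = K/(1 + A·e^(−rt)) = 275700/(1 + 31.566×e^(−0.31×11.2)).
e^(−3.472) = 0.031055; denominator = 1 + 31.566×0.031055 = 1.9803.
N = 275700/1.9803 = 139224.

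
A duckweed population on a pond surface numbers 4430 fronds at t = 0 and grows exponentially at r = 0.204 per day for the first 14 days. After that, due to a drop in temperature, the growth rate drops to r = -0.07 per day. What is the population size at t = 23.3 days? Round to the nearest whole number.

40181 fronds

Phase 1: N(14) = 4430·e^(0.204×14) = 4430·e^2.856 = 77045.8.
Phase 2 runs for 23.3 − 14 = 9.3 days at r = -0.07.
N(23.3) = 77045.8·e^(-0.07×9.3) = 77045.8·e^-0.651 = 40181.2.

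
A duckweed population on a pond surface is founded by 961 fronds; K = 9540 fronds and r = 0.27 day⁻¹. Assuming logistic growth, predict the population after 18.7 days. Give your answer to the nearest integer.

9023 fronds

A = (K − N₀)/N₀ = (9540 − 961)/961 = 8.9272.
N(t) = K/(1 + A·e^(−rt)) = 9540/(1 + 8.9272×e^(−0.27×18.7)).
e^(−5.049) = 0.0064157; denominator = 1 + 8.9272×0.0064157 = 1.0573.
N = 9540/1.0573 = 9023.2.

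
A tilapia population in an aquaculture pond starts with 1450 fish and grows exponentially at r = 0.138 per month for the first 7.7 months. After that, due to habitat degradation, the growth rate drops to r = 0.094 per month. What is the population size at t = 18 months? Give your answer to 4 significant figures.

11050 fish

Phase 1: N(7.7) = 1450·e^(0.138×7.7) = 1450·e^1.063 = 4196.13.
Phase 2 runs for 18 − 7.7 = 10.3 months at r = 0.094.
N(18) = 4196.13·e^(0.094×10.3) = 4196.13·e^0.9682 = 11049.3.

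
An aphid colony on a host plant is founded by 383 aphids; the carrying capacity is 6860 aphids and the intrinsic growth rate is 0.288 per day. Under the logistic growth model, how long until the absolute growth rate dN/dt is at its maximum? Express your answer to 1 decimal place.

Logistic growth is fastest at N = K/2 = 3430.
A = (K − N₀)/N₀ = 16.911. Set K/(1 + A·e^(−rt)) = K/2 → A·e^(−rt) = 1.
e^(−0.288t) = 1/16.911 = 0.0591323, so t = ln(16.911)/0.288 = 2.828/0.288 = 9.8194.

9.8 days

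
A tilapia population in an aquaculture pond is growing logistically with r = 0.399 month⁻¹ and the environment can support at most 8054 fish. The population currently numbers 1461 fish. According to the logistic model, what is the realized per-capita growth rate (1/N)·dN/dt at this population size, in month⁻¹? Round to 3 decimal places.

(1/N)·dN/dt = r(1 − N/K) = 0.399 × (1 − 1461/8054).
= 0.399 × 0.8186 = 0.32662.

0.327 per month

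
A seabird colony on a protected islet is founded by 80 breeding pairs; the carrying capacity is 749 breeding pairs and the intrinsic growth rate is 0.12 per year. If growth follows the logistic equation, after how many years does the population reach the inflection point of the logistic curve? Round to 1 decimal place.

17.7 years

Logistic growth is fastest at N = K/2 = 374.5.
A = (K − N₀)/N₀ = 8.3625. Set K/(1 + A·e^(−rt)) = K/2 → A·e^(−rt) = 1.
e^(−0.12t) = 1/8.3625 = 0.119581, so t = ln(8.3625)/0.12 = 2.1238/0.12 = 17.698.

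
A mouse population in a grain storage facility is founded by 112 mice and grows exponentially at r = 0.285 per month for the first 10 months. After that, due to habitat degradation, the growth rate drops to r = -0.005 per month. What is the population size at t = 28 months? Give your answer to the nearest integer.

1770 mice

Phase 1: N(10) = 112·e^(0.285×10) = 112·e^2.85 = 1936.23.
Phase 2 runs for 28 − 10 = 18 months at r = -0.005.
N(28) = 1936.23·e^(-0.005×18) = 1936.23·e^-0.09 = 1769.58.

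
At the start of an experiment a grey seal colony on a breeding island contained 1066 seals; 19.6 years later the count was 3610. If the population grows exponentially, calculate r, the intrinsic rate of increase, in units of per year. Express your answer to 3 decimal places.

From N(t) = N₀·e^(rt): e^(r·19.6) = 3610/1066 = 3.3865.
r·19.6 = ln(3.3865) = 1.2198, so r = 1.2198/19.6 = 0.062234.

0.062 per year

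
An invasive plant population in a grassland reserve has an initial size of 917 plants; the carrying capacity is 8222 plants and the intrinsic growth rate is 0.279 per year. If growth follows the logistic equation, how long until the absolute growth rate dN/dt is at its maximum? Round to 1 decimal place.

7.4 years

Logistic growth is fastest at N = K/2 = 4111.
A = (K − N₀)/N₀ = 7.9662. Set K/(1 + A·e^(−rt)) = K/2 → A·e^(−rt) = 1.
e^(−0.279t) = 1/7.9662 = 0.12553, so t = ln(7.9662)/0.279 = 2.0752/0.279 = 7.438.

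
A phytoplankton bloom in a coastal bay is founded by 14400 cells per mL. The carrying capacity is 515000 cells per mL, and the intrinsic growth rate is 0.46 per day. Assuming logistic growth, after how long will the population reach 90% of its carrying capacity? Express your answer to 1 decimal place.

12.5 days

A = (K − N₀)/N₀ = (515000 − 14400)/14400 = 34.764.
Solve 515000/(1 + 34.764·e^(−0.46t)) = 463500: 1 + 34.764·e^(−0.46t) = 1.1111, so e^(−0.46t) = 0.00319616.
−0.46·t = ln(0.00319616) = -5.7458, so t = 5.7458/0.46 = 12.491.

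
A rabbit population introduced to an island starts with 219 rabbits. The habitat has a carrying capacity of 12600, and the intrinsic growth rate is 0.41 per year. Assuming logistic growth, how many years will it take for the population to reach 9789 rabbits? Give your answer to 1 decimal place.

12.9 years

A = (K − N₀)/N₀ = (12600 − 219)/219 = 56.534.
Solve 12600/(1 + 56.534·e^(−0.41t)) = 9789: 1 + 56.534·e^(−0.41t) = 1.2872, so e^(−0.41t) = 0.00507938.
−0.41·t = ln(0.00507938) = -5.2826, so t = 5.2826/0.41 = 12.884.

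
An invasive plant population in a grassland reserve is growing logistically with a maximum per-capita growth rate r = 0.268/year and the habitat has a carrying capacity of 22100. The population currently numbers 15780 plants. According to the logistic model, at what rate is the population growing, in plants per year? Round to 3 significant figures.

1210 plants per year

dN/dt = rN(1 − N/K) = 0.268 × 15780 × (1 − 15780/22100).
1 − 15780/22100 = 0.28597; dN/dt = 0.268 × 15780 × 0.28597 = 1209.4.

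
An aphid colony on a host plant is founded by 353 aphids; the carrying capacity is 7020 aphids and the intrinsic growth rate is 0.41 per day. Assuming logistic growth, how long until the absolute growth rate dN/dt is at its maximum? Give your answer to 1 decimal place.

7.2 days

Logistic growth is fastest at N = K/2 = 3510.
A = (K − N₀)/N₀ = 18.887. Set K/(1 + A·e^(−rt)) = K/2 → A·e^(−rt) = 1.
e^(−0.41t) = 1/18.887 = 0.0529474, so t = ln(18.887)/0.41 = 2.9385/0.41 = 7.167.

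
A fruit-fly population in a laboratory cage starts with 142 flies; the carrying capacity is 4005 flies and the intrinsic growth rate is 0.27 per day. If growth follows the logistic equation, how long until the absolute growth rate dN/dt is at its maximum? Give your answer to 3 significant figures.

12.2 days

Logistic growth is fastest at N = K/2 = 2002.5.
A = (K − N₀)/N₀ = 27.204. Set K/(1 + A·e^(−rt)) = K/2 → A·e^(−rt) = 1.
e^(−0.27t) = 1/27.204 = 0.036759, so t = ln(27.204)/0.27 = 3.3034/0.27 = 12.235.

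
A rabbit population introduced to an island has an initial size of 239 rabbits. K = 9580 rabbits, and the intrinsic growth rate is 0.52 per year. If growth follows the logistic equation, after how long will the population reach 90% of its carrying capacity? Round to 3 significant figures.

A = (K − N₀)/N₀ = (9580 − 239)/239 = 39.084.
Solve 9580/(1 + 39.084·e^(−0.52t)) = 8622: 1 + 39.084·e^(−0.52t) = 1.1111, so e^(−0.52t) = 0.0028429.
−0.52·t = ln(0.0028429) = -5.8629, so t = 5.8629/0.52 = 11.275.

11.3 years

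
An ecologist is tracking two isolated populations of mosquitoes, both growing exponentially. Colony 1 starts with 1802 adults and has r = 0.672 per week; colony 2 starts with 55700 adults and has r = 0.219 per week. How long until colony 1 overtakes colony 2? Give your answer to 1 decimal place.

7.6 weeks

Set 1802·e^(0.672t) = 55700·e^(0.219t).
e^((0.672 − 0.219)t) = 55700/1802 → e^(0.453·t) = 30.91.
0.453·t = ln(30.91) = 3.4311, so t = 3.4311/0.453 = 7.5741.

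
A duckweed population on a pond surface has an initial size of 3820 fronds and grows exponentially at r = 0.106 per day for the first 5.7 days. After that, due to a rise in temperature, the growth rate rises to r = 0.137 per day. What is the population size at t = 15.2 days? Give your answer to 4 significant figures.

25690 fronds

Phase 1: N(5.7) = 3820·e^(0.106×5.7) = 3820·e^0.6042 = 6989.79.
Phase 2 runs for 15.2 − 5.7 = 9.5 days at r = 0.137.
N(15.2) = 6989.79·e^(0.137×9.5) = 6989.79·e^1.302 = 25686.1.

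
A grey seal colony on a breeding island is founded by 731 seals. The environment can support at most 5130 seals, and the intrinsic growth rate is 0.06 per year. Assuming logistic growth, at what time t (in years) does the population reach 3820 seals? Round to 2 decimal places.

A = (K − N₀)/N₀ = (5130 − 731)/731 = 6.0178.
Solve 5130/(1 + 6.0178·e^(−0.06t)) = 3820: 1 + 6.0178·e^(−0.06t) = 1.3429, so e^(−0.06t) = 0.0569864.
−0.06·t = ln(0.0569864) = -2.8649, so t = 2.8649/0.06 = 47.749.

47.75 years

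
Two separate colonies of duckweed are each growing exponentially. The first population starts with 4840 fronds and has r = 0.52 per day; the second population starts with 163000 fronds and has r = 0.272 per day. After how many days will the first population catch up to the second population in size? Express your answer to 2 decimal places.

Set 4840·e^(0.52t) = 163000·e^(0.272t).
e^((0.52 − 0.272)t) = 163000/4840 → e^(0.248·t) = 33.678.
0.248·t = ln(33.678) = 3.5168, so t = 3.5168/0.248 = 14.181.

14.18 days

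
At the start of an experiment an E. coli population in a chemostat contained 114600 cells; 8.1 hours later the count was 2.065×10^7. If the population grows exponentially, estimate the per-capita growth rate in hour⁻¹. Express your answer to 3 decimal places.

From N(t) = N₀·e^(rt): e^(r·8.1) = 2.065×10^7/114600 = 180.19.
r·8.1 = ln(180.19) = 5.194, so r = 5.194/8.1 = 0.64124.

0.641 per hour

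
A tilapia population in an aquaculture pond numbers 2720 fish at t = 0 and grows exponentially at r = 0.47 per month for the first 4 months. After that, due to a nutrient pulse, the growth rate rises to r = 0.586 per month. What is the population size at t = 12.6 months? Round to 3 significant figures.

2750000 fish

Phase 1: N(4) = 2720·e^(0.47×4) = 2720·e^1.88 = 17825.5.
Phase 2 runs for 12.6 − 4 = 8.6 months at r = 0.586.
N(12.6) = 17825.5·e^(0.586×8.6) = 17825.5·e^5.04 = 2.752409×10^6.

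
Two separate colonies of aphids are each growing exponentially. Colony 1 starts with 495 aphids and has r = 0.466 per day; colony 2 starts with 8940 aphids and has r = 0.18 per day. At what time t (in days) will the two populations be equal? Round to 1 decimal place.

Set 495·e^(0.466t) = 8940·e^(0.18t).
e^((0.466 − 0.18)t) = 8940/495 → e^(0.286·t) = 18.061.
0.286·t = ln(18.061) = 2.8937, so t = 2.8937/0.286 = 10.118.

10.1 days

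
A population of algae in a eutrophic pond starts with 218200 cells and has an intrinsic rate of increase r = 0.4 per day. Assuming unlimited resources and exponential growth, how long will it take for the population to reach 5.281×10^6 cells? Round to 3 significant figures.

Set N₀·e^(rt) = 5.281×10^6: e^(0.4·t) = 5.281×10^6/218200 = 24.203.
0.4·t = ln(24.203) = 3.1865, so t = 3.1865/0.4 = 7.9661.

7.97 days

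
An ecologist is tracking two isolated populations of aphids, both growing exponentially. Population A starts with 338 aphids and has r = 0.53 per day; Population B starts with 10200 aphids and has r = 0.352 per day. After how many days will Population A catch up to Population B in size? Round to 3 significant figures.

Set 338·e^(0.53t) = 10200·e^(0.352t).
e^((0.53 − 0.352)t) = 10200/338 → e^(0.178·t) = 30.178.
0.178·t = ln(30.178) = 3.4071, so t = 3.4071/0.178 = 19.141.

19.1 days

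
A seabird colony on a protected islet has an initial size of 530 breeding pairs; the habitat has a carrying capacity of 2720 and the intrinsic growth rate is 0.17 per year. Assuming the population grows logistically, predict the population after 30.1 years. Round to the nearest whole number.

2654 breeding pairs

A = (K − N₀)/N₀ = (2720 − 530)/530 = 4.1321.
N(t) = K/(1 + A·e^(−rt)) = 2720/(1 + 4.1321×e^(−0.17×30.1)).
e^(−5.117) = 0.005994; denominator = 1 + 4.1321×0.005994 = 1.0248.
N = 2720/1.0248 = 2654.26.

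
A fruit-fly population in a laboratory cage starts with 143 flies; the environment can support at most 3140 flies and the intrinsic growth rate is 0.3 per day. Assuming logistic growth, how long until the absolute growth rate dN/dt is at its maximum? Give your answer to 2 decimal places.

10.14 days

Logistic growth is fastest at N = K/2 = 1570.
A = (K − N₀)/N₀ = 20.958. Set K/(1 + A·e^(−rt)) = K/2 → A·e^(−rt) = 1.
e^(−0.3t) = 1/20.958 = 0.0477144, so t = ln(20.958)/0.3 = 3.0425/0.3 = 10.142.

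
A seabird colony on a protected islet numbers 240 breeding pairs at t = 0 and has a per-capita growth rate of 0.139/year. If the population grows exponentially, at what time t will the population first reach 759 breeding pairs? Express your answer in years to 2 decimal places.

Set N₀·e^(rt) = 759: e^(0.139·t) = 759/240 = 3.1625.
0.139·t = ln(3.1625) = 1.1514, so t = 1.1514/0.139 = 8.2832.

8.28 years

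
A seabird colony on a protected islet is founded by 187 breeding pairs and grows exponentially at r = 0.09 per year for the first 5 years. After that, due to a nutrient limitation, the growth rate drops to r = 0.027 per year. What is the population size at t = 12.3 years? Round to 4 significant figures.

Phase 1: N(5) = 187·e^(0.09×5) = 187·e^0.45 = 293.274.
Phase 2 runs for 12.3 − 5 = 7.3 years at r = 0.027.
N(12.3) = 293.274·e^(0.027×7.3) = 293.274·e^0.1971 = 357.169.

357.2 breeding pairs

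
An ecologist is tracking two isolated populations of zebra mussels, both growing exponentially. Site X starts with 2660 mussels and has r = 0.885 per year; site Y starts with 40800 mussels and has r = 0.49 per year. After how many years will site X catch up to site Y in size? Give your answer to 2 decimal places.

6.91 years

Set 2660·e^(0.885t) = 40800·e^(0.49t).
e^((0.885 − 0.49)t) = 40800/2660 → e^(0.395·t) = 15.338.
0.395·t = ln(15.338) = 2.7304, so t = 2.7304/0.395 = 6.9123.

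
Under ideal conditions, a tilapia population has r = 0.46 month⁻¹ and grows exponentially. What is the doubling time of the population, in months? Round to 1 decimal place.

Doubling time t_d = ln(2)/r = 0.6931/0.46 = 1.5068.

1.5 months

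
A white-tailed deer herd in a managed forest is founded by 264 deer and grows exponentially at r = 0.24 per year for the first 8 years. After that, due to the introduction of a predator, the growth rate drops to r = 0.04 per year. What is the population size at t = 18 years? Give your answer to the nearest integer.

Phase 1: N(8) = 264·e^(0.24×8) = 264·e^1.92 = 1800.73.
Phase 2 runs for 18 − 8 = 10 years at r = 0.04.
N(18) = 1800.73·e^(0.04×10) = 1800.73·e^0.4 = 2686.38.

2686 deer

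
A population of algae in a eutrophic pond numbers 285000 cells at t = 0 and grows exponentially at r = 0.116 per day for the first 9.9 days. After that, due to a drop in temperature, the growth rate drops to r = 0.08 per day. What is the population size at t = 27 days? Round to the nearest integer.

3529421 cells

Phase 1: N(9.9) = 285000·e^(0.116×9.9) = 285000·e^1.148 = 898646.
Phase 2 runs for 27 − 9.9 = 17.1 days at r = 0.08.
N(27) = 898646·e^(0.08×17.1) = 898646·e^1.368 = 3.529421×10^6.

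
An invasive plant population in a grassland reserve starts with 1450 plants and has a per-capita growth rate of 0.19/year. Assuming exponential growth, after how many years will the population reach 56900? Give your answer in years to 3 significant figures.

19.3 years

Set N₀·e^(rt) = 56900: e^(0.19·t) = 56900/1450 = 39.241.
0.19·t = ln(39.241) = 3.6697, so t = 3.6697/0.19 = 19.314.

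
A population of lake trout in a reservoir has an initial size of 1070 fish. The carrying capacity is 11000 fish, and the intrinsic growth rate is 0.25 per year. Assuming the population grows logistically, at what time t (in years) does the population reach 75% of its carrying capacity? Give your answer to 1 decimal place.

A = (K − N₀)/N₀ = (11000 − 1070)/1070 = 9.2804.
Solve 11000/(1 + 9.2804·e^(−0.25t)) = 8250: 1 + 9.2804·e^(−0.25t) = 1.3333, so e^(−0.25t) = 0.0359181.
−0.25·t = ln(0.0359181) = -3.3265, so t = 3.3265/0.25 = 13.306.

13.3 years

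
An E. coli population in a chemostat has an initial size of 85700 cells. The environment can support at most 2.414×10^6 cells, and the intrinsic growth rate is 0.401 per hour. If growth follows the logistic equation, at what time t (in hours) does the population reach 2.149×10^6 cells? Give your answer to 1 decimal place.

13.5 hours

A = (K − N₀)/N₀ = (2.414×10^6 − 85700)/85700 = 27.168.
Solve 2.414×10^6/(1 + 27.168·e^(−0.401t)) = 2.149×10^6: 1 + 27.168·e^(−0.401t) = 1.1233, so e^(−0.401t) = 0.00453891.
−0.401·t = ln(0.00453891) = -5.3951, so t = 5.3951/0.401 = 13.454.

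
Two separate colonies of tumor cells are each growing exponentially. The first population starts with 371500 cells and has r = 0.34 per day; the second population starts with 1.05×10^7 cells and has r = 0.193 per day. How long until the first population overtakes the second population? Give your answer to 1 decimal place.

Set 371500·e^(0.34t) = 1.05×10^7·e^(0.193t).
e^((0.34 − 0.193)t) = 1.05×10^7/371500 → e^(0.147·t) = 28.264.
0.147·t = ln(28.264) = 3.3416, so t = 3.3416/0.147 = 22.732.

22.7 days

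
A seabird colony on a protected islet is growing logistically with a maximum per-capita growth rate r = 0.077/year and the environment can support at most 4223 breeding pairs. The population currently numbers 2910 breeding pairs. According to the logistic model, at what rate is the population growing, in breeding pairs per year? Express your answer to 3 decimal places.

dN/dt = rN(1 − N/K) = 0.077 × 2910 × (1 − 2910/4223).
1 − 2910/4223 = 0.31092; dN/dt = 0.077 × 2910 × 0.31092 = 69.667.

69.667 breeding pairs per year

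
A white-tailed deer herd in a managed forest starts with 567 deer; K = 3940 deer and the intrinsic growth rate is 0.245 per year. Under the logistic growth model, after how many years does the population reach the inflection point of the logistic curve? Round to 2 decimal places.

Logistic growth is fastest at N = K/2 = 1970.
A = (K − N₀)/N₀ = 5.9489. Set K/(1 + A·e^(−rt)) = K/2 → A·e^(−rt) = 1.
e^(−0.245t) = 1/5.9489 = 0.1681, so t = ln(5.9489)/0.245 = 1.7832/0.245 = 7.2784.

7.28 years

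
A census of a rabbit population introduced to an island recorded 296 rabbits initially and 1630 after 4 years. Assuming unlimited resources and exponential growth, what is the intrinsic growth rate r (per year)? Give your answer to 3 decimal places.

0.426 per year

From N(t) = N₀·e^(rt): e^(r·4) = 1630/296 = 5.5068.
r·4 = ln(5.5068) = 1.706, so r = 1.706/4 = 0.42649.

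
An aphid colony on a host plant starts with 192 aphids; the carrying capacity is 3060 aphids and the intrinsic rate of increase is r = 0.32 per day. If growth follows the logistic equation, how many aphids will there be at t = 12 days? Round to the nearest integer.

2316 aphids

A = (K − N₀)/N₀ = (3060 − 192)/192 = 14.938.
N(t) = K/(1 + A·e^(−rt)) = 3060/(1 + 14.938×e^(−0.32×12)).
e^(−3.84) = 0.021494; denominator = 1 + 14.938×0.021494 = 1.3211.
N = 3060/1.3211 = 2316.32.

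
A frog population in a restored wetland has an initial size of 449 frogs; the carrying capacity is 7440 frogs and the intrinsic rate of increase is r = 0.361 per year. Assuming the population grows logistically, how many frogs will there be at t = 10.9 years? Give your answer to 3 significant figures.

A = (K − N₀)/N₀ = (7440 − 449)/449 = 15.57.
N(t) = K/(1 + A·e^(−rt)) = 7440/(1 + 15.57×e^(−0.361×10.9)).
e^(−3.935) = 0.019548; denominator = 1 + 15.57×0.019548 = 1.3044.
N = 7440/1.3044 = 5703.95.

5700 frogs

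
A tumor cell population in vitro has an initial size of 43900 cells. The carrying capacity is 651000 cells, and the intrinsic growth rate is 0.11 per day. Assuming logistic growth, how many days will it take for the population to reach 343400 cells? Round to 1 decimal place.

24.9 days

A = (K − N₀)/N₀ = (651000 − 43900)/43900 = 13.829.
Solve 651000/(1 + 13.829·e^(−0.11t)) = 343400: 1 + 13.829·e^(−0.11t) = 1.8957, so e^(−0.11t) = 0.0647725.
−0.11·t = ln(0.0647725) = -2.7369, so t = 2.7369/0.11 = 24.881.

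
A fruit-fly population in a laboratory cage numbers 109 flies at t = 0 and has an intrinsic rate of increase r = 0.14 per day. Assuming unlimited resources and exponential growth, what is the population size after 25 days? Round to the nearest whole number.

3610 flies

N(t) = N₀·e^(rt) = 109 × e^(0.14×25) = 109 × e^3.5.
e^3.5 ≈ 33.115, so N ≈ 109 × 33.115 = 3609.58.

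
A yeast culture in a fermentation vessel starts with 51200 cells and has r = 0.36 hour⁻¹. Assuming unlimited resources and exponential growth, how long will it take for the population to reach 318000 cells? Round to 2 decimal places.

Set N₀·e^(rt) = 318000: e^(0.36·t) = 318000/51200 = 6.2109.
0.36·t = ln(6.2109) = 1.8263, so t = 1.8263/0.36 = 5.0731.

5.07 hours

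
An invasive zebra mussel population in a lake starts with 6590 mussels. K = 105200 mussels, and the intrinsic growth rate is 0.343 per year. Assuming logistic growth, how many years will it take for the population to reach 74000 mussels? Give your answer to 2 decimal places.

A = (K − N₀)/N₀ = (105200 − 6590)/6590 = 14.964.
Solve 105200/(1 + 14.964·e^(−0.343t)) = 74000: 1 + 14.964·e^(−0.343t) = 1.4216, so e^(−0.343t) = 0.0281765.
−0.343·t = ln(0.0281765) = -3.5693, so t = 3.5693/0.343 = 10.406.

10.41 years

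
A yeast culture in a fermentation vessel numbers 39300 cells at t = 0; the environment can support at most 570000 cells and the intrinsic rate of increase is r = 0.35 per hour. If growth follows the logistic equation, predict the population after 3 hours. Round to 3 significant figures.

A = (K − N₀)/N₀ = (570000 − 39300)/39300 = 13.504.
N(t) = K/(1 + A·e^(−rt)) = 570000/(1 + 13.504×e^(−0.35×3)).
e^(−1.05) = 0.34994; denominator = 1 + 13.504×0.34994 = 5.7255.
N = 570000/5.7255 = 99554.7.

99600 cells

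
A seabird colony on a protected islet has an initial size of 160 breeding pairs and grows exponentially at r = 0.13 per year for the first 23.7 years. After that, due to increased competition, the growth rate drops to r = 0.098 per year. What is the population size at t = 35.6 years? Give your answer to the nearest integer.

Phase 1: N(23.7) = 160·e^(0.13×23.7) = 160·e^3.081 = 3484.83.
Phase 2 runs for 35.6 − 23.7 = 11.9 years at r = 0.098.
N(35.6) = 3484.83·e^(0.098×11.9) = 3484.83·e^1.166 = 11185.5.

11186 breeding pairs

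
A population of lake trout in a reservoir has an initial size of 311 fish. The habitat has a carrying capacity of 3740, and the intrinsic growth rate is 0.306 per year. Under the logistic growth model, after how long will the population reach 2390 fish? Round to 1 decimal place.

9.7 years

A = (K − N₀)/N₀ = (3740 − 311)/311 = 11.026.
Solve 3740/(1 + 11.026·e^(−0.306t)) = 2390: 1 + 11.026·e^(−0.306t) = 1.5649, so e^(−0.306t) = 0.0512305.
−0.306·t = ln(0.0512305) = -2.9714, so t = 2.9714/0.306 = 9.7105.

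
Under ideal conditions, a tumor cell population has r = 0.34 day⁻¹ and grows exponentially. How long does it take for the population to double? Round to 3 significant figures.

Doubling time t_d = ln(2)/r = 0.6931/0.34 = 2.0387.

2.04 days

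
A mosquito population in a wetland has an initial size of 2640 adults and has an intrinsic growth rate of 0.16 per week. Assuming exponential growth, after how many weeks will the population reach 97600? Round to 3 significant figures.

22.6 weeks

Set N₀·e^(rt) = 97600: e^(0.16·t) = 97600/2640 = 36.97.
0.16·t = ln(36.97) = 3.6101, so t = 3.6101/0.16 = 22.563.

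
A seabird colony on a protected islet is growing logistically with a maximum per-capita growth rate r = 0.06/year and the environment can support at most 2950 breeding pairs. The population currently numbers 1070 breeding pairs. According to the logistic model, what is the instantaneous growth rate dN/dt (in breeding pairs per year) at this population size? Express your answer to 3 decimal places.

dN/dt = rN(1 − N/K) = 0.06 × 1070 × (1 − 1070/2950).
1 − 1070/2950 = 0.63729; dN/dt = 0.06 × 1070 × 0.63729 = 40.914.

40.914 breeding pairs per year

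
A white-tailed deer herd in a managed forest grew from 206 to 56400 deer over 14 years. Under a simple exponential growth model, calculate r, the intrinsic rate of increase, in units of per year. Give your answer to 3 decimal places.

0.401 per year

From N(t) = N₀·e^(rt): e^(r·14) = 56400/206 = 273.79.
r·14 = ln(273.79) = 5.6123, so r = 5.6123/14 = 0.40088.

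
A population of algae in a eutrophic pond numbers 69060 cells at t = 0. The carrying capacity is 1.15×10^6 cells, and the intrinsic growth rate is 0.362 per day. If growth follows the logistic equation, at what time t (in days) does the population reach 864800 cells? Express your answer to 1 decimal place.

10.7 days

A = (K − N₀)/N₀ = (1.15×10^6 − 69060)/69060 = 15.652.
Solve 1.15×10^6/(1 + 15.652·e^(−0.362t)) = 864800: 1 + 15.652·e^(−0.362t) = 1.3298, so e^(−0.362t) = 0.0210697.
−0.362·t = ln(0.0210697) = -3.8599, so t = 3.8599/0.362 = 10.663.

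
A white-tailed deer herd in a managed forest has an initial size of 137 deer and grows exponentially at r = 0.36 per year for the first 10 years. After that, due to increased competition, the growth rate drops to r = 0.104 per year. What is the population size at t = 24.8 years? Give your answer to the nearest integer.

Phase 1: N(10) = 137·e^(0.36×10) = 137·e^3.6 = 5013.96.
Phase 2 runs for 24.8 − 10 = 14.8 years at r = 0.104.
N(24.8) = 5013.96·e^(0.104×14.8) = 5013.96·e^1.539 = 23369.4.

23369 deer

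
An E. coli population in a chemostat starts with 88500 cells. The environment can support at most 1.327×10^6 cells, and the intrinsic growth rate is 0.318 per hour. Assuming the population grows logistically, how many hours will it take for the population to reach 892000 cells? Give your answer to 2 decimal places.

A = (K − N₀)/N₀ = (1.327×10^6 − 88500)/88500 = 13.994.
Solve 1.327×10^6/(1 + 13.994·e^(−0.318t)) = 892000: 1 + 13.994·e^(−0.318t) = 1.4877, so e^(−0.318t) = 0.0348475.
−0.318·t = ln(0.0348475) = -3.3568, so t = 3.3568/0.318 = 10.556.

10.56 hours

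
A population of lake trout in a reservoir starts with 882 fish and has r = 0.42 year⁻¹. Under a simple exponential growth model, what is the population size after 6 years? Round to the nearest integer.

N(t) = N₀·e^(rt) = 882 × e^(0.42×6) = 882 × e^2.52.
e^2.52 ≈ 12.429, so N ≈ 882 × 12.429 = 10962.

10962 fish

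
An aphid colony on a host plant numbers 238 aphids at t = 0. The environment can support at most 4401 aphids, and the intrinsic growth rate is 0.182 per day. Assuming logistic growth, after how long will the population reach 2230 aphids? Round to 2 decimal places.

A = (K − N₀)/N₀ = (4401 − 238)/238 = 17.492.
Solve 4401/(1 + 17.492·e^(−0.182t)) = 2230: 1 + 17.492·e^(−0.182t) = 1.9735, so e^(−0.182t) = 0.0556577.
−0.182·t = ln(0.0556577) = -2.8885, so t = 2.8885/0.182 = 15.871.

15.87 days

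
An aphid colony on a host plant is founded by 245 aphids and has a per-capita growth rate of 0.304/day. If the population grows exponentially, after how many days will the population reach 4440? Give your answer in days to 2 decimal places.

9.53 days

Set N₀·e^(rt) = 4440: e^(0.304·t) = 4440/245 = 18.122.
0.304·t = ln(18.122) = 2.8972, so t = 2.8972/0.304 = 9.5301.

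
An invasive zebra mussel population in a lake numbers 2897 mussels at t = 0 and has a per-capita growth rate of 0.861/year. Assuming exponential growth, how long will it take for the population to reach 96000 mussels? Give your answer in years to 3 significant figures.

Set N₀·e^(rt) = 96000: e^(0.861·t) = 96000/2897 = 33.138.
0.861·t = ln(33.138) = 3.5007, so t = 3.5007/0.861 = 4.0658.

4.07 years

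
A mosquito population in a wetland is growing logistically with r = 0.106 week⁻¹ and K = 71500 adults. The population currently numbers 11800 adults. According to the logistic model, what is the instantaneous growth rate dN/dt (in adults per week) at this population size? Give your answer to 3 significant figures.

1040 adults per week

dN/dt = rN(1 − N/K) = 0.106 × 11800 × (1 − 11800/71500).
1 − 11800/71500 = 0.83497; dN/dt = 0.106 × 11800 × 0.83497 = 1044.4.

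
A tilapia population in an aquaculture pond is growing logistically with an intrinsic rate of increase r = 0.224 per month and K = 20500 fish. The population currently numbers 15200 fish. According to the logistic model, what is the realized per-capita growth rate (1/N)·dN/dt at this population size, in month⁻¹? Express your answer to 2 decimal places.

0.06 per month

(1/N)·dN/dt = r(1 − N/K) = 0.224 × (1 − 15200/20500).
= 0.224 × 0.25854 = 0.057912.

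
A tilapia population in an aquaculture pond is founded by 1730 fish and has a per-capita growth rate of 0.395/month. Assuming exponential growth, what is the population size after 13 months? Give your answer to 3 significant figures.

N(t) = N₀·e^(rt) = 1730 × e^(0.395×13) = 1730 × e^5.135.
e^5.135 ≈ 169.86, so N ≈ 1730 × 169.86 = 293865.

294000 fish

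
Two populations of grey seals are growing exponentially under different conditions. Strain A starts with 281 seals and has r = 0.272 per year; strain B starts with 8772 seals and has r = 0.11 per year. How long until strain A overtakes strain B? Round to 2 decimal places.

21.24 years

Set 281·e^(0.272t) = 8772·e^(0.11t).
e^((0.272 − 0.11)t) = 8772/281 → e^(0.162·t) = 31.217.
0.162·t = ln(31.217) = 3.441, so t = 3.441/0.162 = 21.241.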